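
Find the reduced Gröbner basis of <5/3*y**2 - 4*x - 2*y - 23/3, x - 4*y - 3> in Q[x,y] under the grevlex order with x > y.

This is the nonlinear analogue of row-reducing a linear system.

f_1 = 5/3*y**2 - 4*x - 2*y - 23/3, LT = y**2.
f_2 = x - 4*y - 3, LT = x.

The S-polynomials (S(f_1,f_2)) all reduce to 0 modulo the current basis, so we have a Gröbner basis.

G = {y**2 - 54/5*y - 59/5, x - 4*y - 3}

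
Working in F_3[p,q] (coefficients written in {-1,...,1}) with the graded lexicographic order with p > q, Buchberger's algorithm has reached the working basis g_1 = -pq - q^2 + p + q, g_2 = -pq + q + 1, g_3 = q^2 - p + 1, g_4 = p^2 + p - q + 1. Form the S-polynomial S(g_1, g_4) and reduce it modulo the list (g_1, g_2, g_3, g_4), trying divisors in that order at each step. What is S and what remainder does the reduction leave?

lcm(LM(g_1), LM(g_4)) = p^2q.
S = (lcm/LT(g_1))·g_1 − (lcm/LT(g_4))·g_4 = pq^2 - p^2 + pq + q^2 - q.
Reduce S modulo (g_1, g_2, g_3, g_4) in that order:
  leading term pq^2: subtract (-q)·g_1 from pq^2 - p^2 + pq + q^2 - q → -q^3 - p^2 - pq - q^2 - q
  leading term q^3: subtract (-q)·g_3 from -q^3 - p^2 - pq - q^2 - q → -p^2 + pq - q^2
  leading term p^2: subtract (-1)·g_4 from -p^2 + pq - q^2 → pq - q^2 + p - q + 1
  leading term pq: subtract (-1)·g_1 from pq - q^2 + p - q + 1 → q^2 - p + 1
  leading term q^2: subtract (1)·g_3 from q^2 - p + 1 → 0
The remainder is 0, so this S-polynomial contributes no new basis element.

S(g_1, g_4) = pq^2 - p^2 + pq + q^2 - q; remainder on division = 0.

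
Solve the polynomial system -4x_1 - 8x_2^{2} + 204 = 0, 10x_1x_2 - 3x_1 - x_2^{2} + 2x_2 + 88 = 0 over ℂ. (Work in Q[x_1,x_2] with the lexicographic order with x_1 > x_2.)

Compute a lex Gröbner basis by Buchberger's algorithm.
f_1 = -4x_1 - 8x_2^{2} + 204, LT = x_1.
f_2 = 10x_1x_2 - 3x_1 - x_2^{2} + 2x_2 + 88, LT = x_1x_2.

S(f_1,f_2): lcm = x_1x_2. S = \tfrac{3}{10}x_1 + 2x_2^{3} + \tfrac{1}{10}x_2^{2} - \tfrac{256}{5}x_2 - \tfrac{44}{5}.
  reduce S modulo (f_1, f_2):
  remainder 2x_2^{3} - \tfrac{1}{2}x_2^{2} - \tfrac{256}{5}x_2 + \tfrac{13}{2} ≠ 0; add h_3 = 2x_2^{3} - \tfrac{1}{2}x_2^{2} - \tfrac{256}{5}x_2 + \tfrac{13}{2} to the basis.

The other S-polynomials (S(f_1,h_3), S(f_2,h_3)) all reduce to 0 modulo the current basis, so we have a Gröbner basis.
Inter-reduce: drop elements whose leading term is divisible by another's, tail-reduce, and make monic.
Reduced Gröbner basis: {x_1 + 2x_2^{2} - 51, x_2^{3} - \tfrac{1}{4}x_2^{2} - \tfrac{128}{5}x_2 + \tfrac{13}{4}}.

Since the basis is lex-ordered, x_2^{3} - \tfrac{1}{4}x_2^{2} - \tfrac{128}{5}x_2 + \tfrac{13}{4} is univariate in x_2. Its roots are {-5, 21/8 - sqrt(9985)/40, sqrt(9985)/40 + 21/8}. Back-substituting each root into the other basis elements fixes the other coordinates.
  x_2 = -5: the earlier basis element becomes x_1 - 1 = 0, giving x_1 = 1 — point (1, -5).
  x_2 = 21/8 - sqrt(9985)/40: the earlier basis element becomes x_1 - 21*sqrt(9985)/80 - 1979/80 = 0, giving x_1 = 1979/80 + 21*sqrt(9985)/80 — point (1979/80 + 21*sqrt(9985)/80, 21/8 - sqrt(9985)/40).
  x_2 = sqrt(9985)/40 + 21/8: the earlier basis element becomes x_1 - 1979/80 + 21*sqrt(9985)/80 = 0, giving x_1 = 1979/80 - 21*sqrt(9985)/80 — point (1979/80 - 21*sqrt(9985)/80, sqrt(9985)/40 + 21/8).

{(1, -5), (1979/80 + 21*sqrt(9985)/80, 21/8 - sqrt(9985)/40), (1979/80 - 21*sqrt(9985)/80, sqrt(9985)/40 + 21/8)}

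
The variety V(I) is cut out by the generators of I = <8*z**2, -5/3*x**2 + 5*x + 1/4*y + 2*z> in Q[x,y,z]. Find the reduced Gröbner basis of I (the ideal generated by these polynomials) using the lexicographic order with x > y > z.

G = {x**2 - 3*x - 3/20*y - 6/5*z, z**2}

f_1 = 8*z**2, LT = z**2.
f_2 = -5/3*x**2 + 5*x + 1/4*y + 2*z, LT = x**2.

S(f_1,f_2): leading monomials are coprime, so the S-polynomial reduces to 0 (Buchberger's first criterion).
Every S-polynomial of the final basis reduces to 0, so we have a Gröbner basis.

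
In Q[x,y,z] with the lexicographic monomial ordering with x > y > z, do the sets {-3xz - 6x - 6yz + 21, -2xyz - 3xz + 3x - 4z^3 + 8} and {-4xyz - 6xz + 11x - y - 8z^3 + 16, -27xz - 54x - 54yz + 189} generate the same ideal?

No, the ideals differ.

Since reduced Gröbner bases are canonical representatives of ideals under a given ordering, it suffices to compute and compare them.
Buchberger on the first generating set:
f_1 = -3xz - 6x - 6yz + 21, LT = xz.
f_2 = -2xyz - 3xz + 3x - 4z^3 + 8, LT = xyz.

S(f_1,f_2): lcm = xyz. S = 2xy - 3/2xz + 3/2x + 2y^2z - 7y - 2z^3 + 4.
  reduce S modulo (f_1, f_2):
  remainder 2xy + 9/2x + 2y^2z + 3yz - 7y - 2z^3 - 13/2 ≠ 0; add g_3 = 2xy + 9/2x + 2y^2z + 3yz - 7y - 2z^3 - 13/2 to the basis.

S(f_1,g_3): lcm = xyz. S = 2xy - 9/4xz - y^2z^2 + 2y^2z - 3/2yz^2 + 7/2yz - 7y + z^4 + 13/4z.
  reduce S modulo (f_1, f_2, g_3):
  remainder -y^2z^2 - 3/2yz^2 + 5yz + z^4 + 2z^3 + 13/4z - 37/4 ≠ 0; add g_4 = -y^2z^2 - 3/2yz^2 + 5yz + z^4 + 2z^3 + 13/4z - 37/4 to the basis.

The other S-polynomials (S(f_2,g_3), S(f_1,g_4), S(f_2,g_4), S(g_3,g_4)) all reduce to 0 modulo the current basis, so we have a Gröbner basis.
Inter-reduce: drop elements whose leading term is divisible by another's, tail-reduce, and make monic.
Reduced Gröbner basis: {xy + 9/4x + y^2z + 3/2yz - 7/2y - z^3 - 13/4, xz + 2x + 2yz - 7, y^2z^2 + 3/2yz^2 - 5yz - z^4 - 2z^3 - 13/4z + 37/4}.

Buchberger on the second generating set:
h_1 = -4xyz - 6xz + 11x - y - 8z^3 + 16, LT = xyz.
h_2 = -27xz - 54x - 54yz + 189, LT = xz.

S(h_1,h_2): lcm = xyz. S = -2xy + 3/2xz - 11/4x - 2y^2z + 29/4y + 2z^3 - 4.
  reduce S modulo (h_1, h_2):
  remainder -2xy - 23/4x - 2y^2z - 3yz + 29/4y + 2z^3 + 13/2 ≠ 0; add k_3 = -2xy - 23/4x - 2y^2z - 3yz + 29/4y + 2z^3 + 13/2 to the basis.

S(h_1,k_3): lcm = xyz. S = -11/8xz - 11/4x - y^2z^2 - 3/2yz^2 + 29/8yz + 1/4y + z^4 + 2z^3 + 13/4z - 4.
  reduce S modulo (h_1, h_2, k_3):
  remainder -y^2z^2 - 3/2yz^2 + 51/8yz + 1/4y + z^4 + 2z^3 + 13/4z - 109/8 ≠ 0; add k_4 = -y^2z^2 - 3/2yz^2 + 51/8yz + 1/4y + z^4 + 2z^3 + 13/4z - 109/8 to the basis.

The other S-polynomials (S(h_2,k_3), S(h_1,k_4), S(h_2,k_4), S(k_3,k_4)) all reduce to 0 modulo the current basis, so we have a Gröbner basis.
Inter-reduce: drop elements whose leading term is divisible by another's, tail-reduce, and make monic.
Reduced Gröbner basis: {xy + 23/8x + y^2z + 3/2yz - 29/8y - z^3 - 13/4, xz + 2x + 2yz - 7, y^2z^2 + 3/2yz^2 - 51/8yz - 1/4y - z^4 - 2z^3 - 13/4z + 109/8}.

These differ, so the ideals are not equal.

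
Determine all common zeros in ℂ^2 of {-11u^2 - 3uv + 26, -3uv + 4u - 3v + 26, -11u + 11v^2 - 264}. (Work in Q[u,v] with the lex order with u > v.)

{(1, 5)}

Compute a lex Gröbner basis by Buchberger's algorithm.
f_1 = -11u^2 - 3uv + 26, LT = u^2.
f_2 = -3uv + 4u - 3v + 26, LT = uv.
f_3 = -11u + 11v^2 - 264, LT = u.

S(f_1,f_2): lcm = u^2v. S = 4/3u^2 + 3/11uv^2 - uv + 26/3u - 26/11v.
  leading term u^2: subtract (-4/33)·f_1 from 4/3u^2 + 3/11uv^2 - uv + 26/3u - 26/11v → 3/11uv^2 - 15/11uv + 26/3u - 26/11v + 104/33
  leading term uv^2: subtract (-1/11v)·f_2 from 3/11uv^2 - 15/11uv + 26/3u - 26/11v + 104/33 → -uv + 26/3u - 3/11v^2 + 104/33
  leading term uv: subtract (1/3)·f_2 from -uv + 26/3u - 3/11v^2 + 104/33 → 22/3u - 3/11v^2 + v - 182/33
  leading term u: subtract (-2/3)·f_3 from 22/3u - 3/11v^2 + v - 182/33 → 233/33v^2 + v - 5990/33
  leading term v^2: no divisor's leading term divides it; move 233/33v^2 to the remainder.
  leading term v: no divisor's leading term divides it; move v to the remainder.
  leading term 1: no divisor's leading term divides it; move -5990/33 to the remainder.
  remainder 233/33v^2 + v - 5990/33 ≠ 0; add h_4 = 233/33v^2 + v - 5990/33 to the basis.

S(f_1,f_3): lcm = u^2. S = uv^2 + 3/11uv - 24u - 26/11.
  leading term uv^2: subtract (-1/3v)·f_2 from uv^2 + 3/11uv - 24u - 26/11 → 53/33uv - 24u - v^2 + 26/3v - 26/11
  leading term uv: subtract (-53/99)·f_2 from 53/33uv - 24u - v^2 + 26/3v - 26/11 → -2164/99u - v^2 + 233/33v + 104/9
  leading term u: subtract (2164/1089)·f_3 from -2164/99u - v^2 + 233/33v + 104/9 → -2263/99v^2 + 233/33v + 53080/99
  leading term v^2: subtract (-2263/699)·h_4 from -2263/99v^2 + 233/33v + 53080/99 → 26394/2563v - 131970/2563
  leading term v: no divisor's leading term divides it; move 26394/2563v to the remainder.
  leading term 1: no divisor's leading term divides it; move -131970/2563 to the remainder.
  remainder 26394/2563v - 131970/2563 ≠ 0; add h_5 = 26394/2563v - 131970/2563 to the basis.

The other S-polynomials (S(f_2,f_3), S(f_1,h_4), S(f_2,h_4), S(f_3,h_4), S(f_1,h_5), S(f_2,h_5), S(f_3,h_5), S(h_4,h_5)) all reduce to 0 modulo the current basis, so we have a Gröbner basis.
Inter-reduce: drop elements whose leading term is divisible by another's, tail-reduce, and make monic.
Reduced Gröbner basis: {u - 1, v - 5}.

A lex Gröbner basis eliminates variables successively. Here v - 5 depends only on v, with roots {5}; lifting each root through the earlier basis elements recovers the full solutions.
  v = 5: the earlier basis element becomes u - 1 = 0, giving u = 1 — point (1, 5).
Check: every point annihilates each of the original generators.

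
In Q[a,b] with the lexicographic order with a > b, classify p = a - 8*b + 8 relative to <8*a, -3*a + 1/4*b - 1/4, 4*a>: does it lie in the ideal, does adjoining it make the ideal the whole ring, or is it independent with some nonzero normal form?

First compute the reduced Gröbner basis of I by Buchberger's algorithm.
f_1 = 8*a, LT = a.
f_2 = -3*a + 1/4*b - 1/4, LT = a.
f_3 = 4*a, LT = a.

S(f_1,f_2): lcm = a. S = 1/12*b - 1/12.
  reduce S modulo (f_1, f_2, f_3):
  remainder 1/12*b - 1/12 ≠ 0; add h_4 = 1/12*b - 1/12 to the basis.

The other S-polynomials (S(f_1,f_3), S(f_2,f_3), S(f_1,h_4), S(f_2,h_4), S(f_3,h_4)) all reduce to 0 modulo the current basis, so we have a Gröbner basis.
Inter-reduce: drop elements whose leading term is divisible by another's, tail-reduce, and make monic.
Reduced Gröbner basis: {a, b - 1}.
Label its elements g_1 = a, g_2 = b - 1.

Reduce p = a - 8*b + 8 modulo G:
  leading term a: subtract (1)·g_1 from a - 8*b + 8 → -8*b + 8
  leading term b: subtract (-8)·g_2 from -8*b + 8 → 0
  normal form = 0.
Since the normal form is 0, p ∈ I.

The remainder on division by a Gröbner basis is unique — it is the normal form.

a - 8*b + 8 lies in I (it reduces to 0).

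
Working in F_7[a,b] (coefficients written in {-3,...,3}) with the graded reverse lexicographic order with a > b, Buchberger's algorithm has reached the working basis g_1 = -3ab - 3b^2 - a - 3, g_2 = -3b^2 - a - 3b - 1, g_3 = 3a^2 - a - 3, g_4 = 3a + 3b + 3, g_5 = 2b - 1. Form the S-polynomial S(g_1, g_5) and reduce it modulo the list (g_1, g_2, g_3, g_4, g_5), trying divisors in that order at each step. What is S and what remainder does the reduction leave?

S(g_1, g_5) = b^2 + 2a + 1; remainder on division = 0.

lcm(LM(g_1), LM(g_5)) = ab.
S = (lcm/LT(g_1))·g_1 − (lcm/LT(g_5))·g_5 = b^2 + 2a + 1.
Reduce S modulo (g_1, g_2, g_3, g_4, g_5) in that order:
  leading term b^2: subtract (2)·g_2 from b^2 + 2a + 1 → -3a - b + 3
  leading term a: subtract (-1)·g_4 from -3a - b + 3 → 2b - 1
  leading term b: subtract (1)·g_5 from 2b - 1 → 0
The remainder is 0, so this S-polynomial contributes no new basis element.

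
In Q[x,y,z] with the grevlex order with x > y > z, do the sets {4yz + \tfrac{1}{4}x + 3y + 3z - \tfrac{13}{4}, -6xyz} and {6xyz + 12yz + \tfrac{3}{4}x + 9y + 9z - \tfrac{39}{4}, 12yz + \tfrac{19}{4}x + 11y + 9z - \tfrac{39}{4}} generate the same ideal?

No, the ideals differ.

Since reduced Gröbner bases are canonical representatives of ideals under a given ordering, it suffices to compute and compare them.
Buchberger on the first generating set:
f_1 = 4yz + \tfrac{1}{4}x + 3y + 3z - \tfrac{13}{4}, LT = yz.
f_2 = -6xyz, LT = xyz.

S(f_1,f_2): lcm = xyz. S = \tfrac{1}{16}x^{2} + \tfrac{3}{4}xy + \tfrac{3}{4}xz - \tfrac{13}{16}x.
  leading term x^{2}: no divisor's leading term divides it; move \tfrac{1}{16}x^{2} to the remainder.
  leading term xy: no divisor's leading term divides it; move \tfrac{3}{4}xy to the remainder.
  leading term xz: no divisor's leading term divides it; move \tfrac{3}{4}xz to the remainder.
  leading term x: no divisor's leading term divides it; move -\tfrac{13}{16}x to the remainder.
  remainder \tfrac{1}{16}x^{2} + \tfrac{3}{4}xy + \tfrac{3}{4}xz - \tfrac{13}{16}x ≠ 0; add g_3 = \tfrac{1}{16}x^{2} + \tfrac{3}{4}xy + \tfrac{3}{4}xz - \tfrac{13}{16}x to the basis.

S(f_1,g_3): leading monomials are coprime, so the S-polynomial reduces to 0 (Buchberger's first criterion).
S(f_2,g_3): lcm = x^{2}yz. S = -12xy^{2}z - 12xyz^{2} + 13xyz.
  leading term xy^{2}z: subtract (-3xy)·f_1 from -12xy^{2}z - 12xyz^{2} + 13xyz → -12xyz^{2} + \tfrac{3}{4}x^{2}y + 9xy^{2} + 22xyz - \tfrac{39}{4}xy
  leading term xyz^{2}: subtract (-3xz)·f_1 from -12xyz^{2} + \tfrac{3}{4}x^{2}y + 9xy^{2} + 22xyz - \tfrac{39}{4}xy → \tfrac{3}{4}x^{2}y + 9xy^{2} + \tfrac{3}{4}x^{2}z + 31xyz + 9xz^{2} - \tfrac{39}{4}xy - \tfrac{39}{4}xz
  leading term x^{2}y: subtract (12y)·g_3 from \tfrac{3}{4}x^{2}y + 9xy^{2} + \tfrac{3}{4}x^{2}z + 31xyz + 9xz^{2} - \tfrac{39}{4}xy - \tfrac{39}{4}xz → \tfrac{3}{4}x^{2}z + 22xyz + 9xz^{2} - \tfrac{39}{4}xz
  leading term x^{2}z: subtract (12z)·g_3 from \tfrac{3}{4}x^{2}z + 22xyz + 9xz^{2} - \tfrac{39}{4}xz → 13xyz
  leading term xyz: subtract (\tfrac{13}{4}x)·f_1 from 13xyz → -\tfrac{13}{16}x^{2} - \tfrac{39}{4}xy - \tfrac{39}{4}xz + \tfrac{169}{16}x
  leading term x^{2}: subtract (-13)·g_3 from -\tfrac{13}{16}x^{2} - \tfrac{39}{4}xy - \tfrac{39}{4}xz + \tfrac{169}{16}x → 0
  remainder 0.

Every S-polynomial of the final basis reduces to 0, so we have a Gröbner basis.
Inter-reduce: drop elements whose leading term is divisible by another's, tail-reduce, and make monic.
Reduced Gröbner basis: {x^{2} + 12xy + 12xz - 13x, yz + \tfrac{1}{16}x + \tfrac{3}{4}y + \tfrac{3}{4}z - \tfrac{13}{16}}.

Buchberger on the second generating set:
h_1 = 6xyz + 12yz + \tfrac{3}{4}x + 9y + 9z - \tfrac{39}{4}, LT = xyz.
h_2 = 12yz + \tfrac{19}{4}x + 11y + 9z - \tfrac{39}{4}, LT = yz.

S(h_1,h_2): lcm = xyz. S = -\tfrac{19}{48}x^{2} - \tfrac{11}{12}xy - \tfrac{3}{4}xz + 2yz + \tfrac{15}{16}x + \tfrac{3}{2}y + \tfrac{3}{2}z - \tfrac{13}{8}.
  leading term x^{2}: no divisor's leading term divides it; move -\tfrac{19}{48}x^{2} to the remainder.
  leading term xy: no divisor's leading term divides it; move -\tfrac{11}{12}xy to the remainder.
  leading term xz: no divisor's leading term divides it; move -\tfrac{3}{4}xz to the remainder.
  leading term yz: subtract (\tfrac{1}{6})·h_2 from 2yz + \tfrac{15}{16}x + \tfrac{3}{2}y + \tfrac{3}{2}z - \tfrac{13}{8} → \tfrac{7}{48}x - \tfrac{1}{3}y
  leading term x: no divisor's leading term divides it; move \tfrac{7}{48}x to the remainder.
  leading term y: no divisor's leading term divides it; move -\tfrac{1}{3}y to the remainder.
  remainder -\tfrac{19}{48}x^{2} - \tfrac{11}{12}xy - \tfrac{3}{4}xz + \tfrac{7}{48}x - \tfrac{1}{3}y ≠ 0; add k_3 = -\tfrac{19}{48}x^{2} - \tfrac{11}{12}xy - \tfrac{3}{4}xz + \tfrac{7}{48}x - \tfrac{1}{3}y to the basis.

S(h_1,k_3): lcm = x^{2}yz. S = -\tfrac{44}{19}xy^{2}z - \tfrac{36}{19}xyz^{2} + \tfrac{45}{19}xyz - \tfrac{16}{19}y^{2}z + \tfrac{1}{8}x^{2} + \tfrac{3}{2}xy + \tfrac{3}{2}xz - \tfrac{13}{8}x.
  leading term xy^{2}z: subtract (-\tfrac{22}{57}y)·h_1 from -\tfrac{44}{19}xy^{2}z - \tfrac{36}{19}xyz^{2} + \tfrac{45}{19}xyz - \tfrac{16}{19}y^{2}z + \tfrac{1}{8}x^{2} + \tfrac{3}{2}xy + \tfrac{3}{2}xz - \tfrac{13}{8}x → -\tfrac{36}{19}xyz^{2} + \tfrac{45}{19}xyz + \tfrac{72}{19}y^{2}z + \tfrac{1}{8}x^{2} + \tfrac{34}{19}xy + \tfrac{66}{19}y^{2} + \tfrac{3}{2}xz + \tfrac{66}{19}yz - \tfrac{13}{8}x - \tfrac{143}{38}y
  leading term xyz^{2}: subtract (-\tfrac{6}{19}z)·h_1 from -\tfrac{36}{19}xyz^{2} + \tfrac{45}{19}xyz + \tfrac{72}{19}y^{2}z + \tfrac{1}{8}x^{2} + \tfrac{34}{19}xy + \tfrac{66}{19}y^{2} + \tfrac{3}{2}xz + \tfrac{66}{19}yz - \tfrac{13}{8}x - \tfrac{143}{38}y → \tfrac{45}{19}xyz + \tfrac{72}{19}y^{2}z + \tfrac{72}{19}yz^{2} + \tfrac{1}{8}x^{2} + \tfrac{34}{19}xy + \tfrac{66}{19}y^{2} + \tfrac{33}{19}xz + \tfrac{120}{19}yz + \tfrac{54}{19}z^{2} - \tfrac{13}{8}x - \tfrac{143}{38}y - \tfrac{117}{38}z
  leading term xyz: subtract (\tfrac{15}{38})·h_1 from \tfrac{45}{19}xyz + \tfrac{72}{19}y^{2}z + \tfrac{72}{19}yz^{2} + \tfrac{1}{8}x^{2} + \tfrac{34}{19}xy + \tfrac{66}{19}y^{2} + \tfrac{33}{19}xz + \tfrac{120}{19}yz + \tfrac{54}{19}z^{2} - \tfrac{13}{8}x - \tfrac{143}{38}y - \tfrac{117}{38}z → \tfrac{72}{19}y^{2}z + \tfrac{72}{19}yz^{2} + \tfrac{1}{8}x^{2} + \tfrac{34}{19}xy + \tfrac{66}{19}y^{2} + \tfrac{33}{19}xz + \tfrac{30}{19}yz + \tfrac{54}{19}z^{2} - \tfrac{73}{38}x - \tfrac{139}{19}y - \tfrac{126}{19}z + \tfrac{585}{152}
  leading term y^{2}z: subtract (\tfrac{6}{19}y)·h_2 from \tfrac{72}{19}y^{2}z + \tfrac{72}{19}yz^{2} + \tfrac{1}{8}x^{2} + \tfrac{34}{19}xy + \tfrac{66}{19}y^{2} + \tfrac{33}{19}xz + \tfrac{30}{19}yz + \tfrac{54}{19}z^{2} - \tfrac{73}{38}x - \tfrac{139}{19}y - \tfrac{126}{19}z + \tfrac{585}{152} → \tfrac{72}{19}yz^{2} + \tfrac{1}{8}x^{2} + \tfrac{11}{38}xy + \tfrac{33}{19}xz - \tfrac{24}{19}yz + \tfrac{54}{19}z^{2} - \tfrac{73}{38}x - \tfrac{161}{38}y - \tfrac{126}{19}z + \tfrac{585}{152}
  leading term yz^{2}: subtract (\tfrac{6}{19}z)·h_2 from \tfrac{72}{19}yz^{2} + \tfrac{1}{8}x^{2} + \tfrac{11}{38}xy + \tfrac{33}{19}xz - \tfrac{24}{19}yz + \tfrac{54}{19}z^{2} - \tfrac{73}{38}x - \tfrac{161}{38}y - \tfrac{126}{19}z + \tfrac{585}{152} → \tfrac{1}{8}x^{2} + \tfrac{11}{38}xy + \tfrac{9}{38}xz - \tfrac{90}{19}yz - \tfrac{73}{38}x - \tfrac{161}{38}y - \tfrac{135}{38}z + \tfrac{585}{152}
  leading term x^{2}: subtract (-\tfrac{6}{19})·k_3 from \tfrac{1}{8}x^{2} + \tfrac{11}{38}xy + \tfrac{9}{38}xz - \tfrac{90}{19}yz - \tfrac{73}{38}x - \tfrac{161}{38}y - \tfrac{135}{38}z + \tfrac{585}{152} → -\tfrac{90}{19}yz - \tfrac{15}{8}x - \tfrac{165}{38}y - \tfrac{135}{38}z + \tfrac{585}{152}
  leading term yz: subtract (-\tfrac{15}{38})·h_2 from -\tfrac{90}{19}yz - \tfrac{15}{8}x - \tfrac{165}{38}y - \tfrac{135}{38}z + \tfrac{585}{152} → 0
  remainder 0.

S(h_2,k_3): leading monomials are coprime, so the S-polynomial reduces to 0 (Buchberger's first criterion).
Every S-polynomial of the final basis reduces to 0, so we have a Gröbner basis.
Inter-reduce: drop elements whose leading term is divisible by another's, tail-reduce, and make monic.
Reduced Gröbner basis: {x^{2} + \tfrac{44}{19}xy + \tfrac{36}{19}xz - \tfrac{7}{19}x + \tfrac{16}{19}y, yz + \tfrac{19}{48}x + \tfrac{11}{12}y + \tfrac{3}{4}z - \tfrac{13}{16}}.

These differ, so the ideals are not equal.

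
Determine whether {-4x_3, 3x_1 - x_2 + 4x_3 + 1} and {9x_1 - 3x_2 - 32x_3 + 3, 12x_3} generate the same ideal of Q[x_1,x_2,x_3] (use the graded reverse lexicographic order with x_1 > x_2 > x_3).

Two ideals are equal iff their reduced Gröbner bases coincide (the reduced basis is unique for a fixed ordering).
Buchberger on the first generating set:
f_1 = -4x_3, LT = x_3.
f_2 = 3x_1 - x_2 + 4x_3 + 1, LT = x_1.

The S-polynomials (S(f_1,f_2)) all reduce to 0 modulo the current basis, so we have a Gröbner basis.
Inter-reduce: drop elements whose leading term is divisible by another's, tail-reduce, and make monic.
Reduced Gröbner basis: {x_1 - \tfrac{1}{3}x_2 + \tfrac{1}{3}, x_3}.

Buchberger on the second generating set:
h_1 = 9x_1 - 3x_2 - 32x_3 + 3, LT = x_1.
h_2 = 12x_3, LT = x_3.

The S-polynomials (S(h_1,h_2)) all reduce to 0 modulo the current basis, so we have a Gröbner basis.
Inter-reduce: drop elements whose leading term is divisible by another's, tail-reduce, and make monic.
Reduced Gröbner basis: {x_1 - \tfrac{1}{3}x_2 + \tfrac{1}{3}, x_3}.

These coincide, so the ideals are equal.
The same test decides containment: I ⊆ J iff every generator of I reduces to 0 modulo a Gröbner basis of J.

Yes, the ideals are equal.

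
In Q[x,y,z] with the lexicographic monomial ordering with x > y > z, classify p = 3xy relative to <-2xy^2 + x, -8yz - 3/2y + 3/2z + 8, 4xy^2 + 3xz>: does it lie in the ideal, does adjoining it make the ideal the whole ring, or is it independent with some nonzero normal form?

3xy lies in I (it reduces to 0).

First compute the reduced Gröbner basis of I by Buchberger's algorithm.
f_1 = -2xy^2 + x, LT = xy^2.
f_2 = -8yz - 3/2y + 3/2z + 8, LT = yz.
f_3 = 4xy^2 + 3xz, LT = xy^2.

S(f_1,f_2): lcm = xy^2z. S = -3/16xy^2 + 3/16xyz + xy - 1/2xz.
  leading term xy^2: subtract (3/32)·f_1 from -3/16xy^2 + 3/16xyz + xy - 1/2xz → 3/16xyz + xy - 1/2xz - 3/32x
  leading term xyz: subtract (-3/128x)·f_2 from 3/16xyz + xy - 1/2xz - 3/32x → 247/256xy - 119/256xz + 3/32x
  leading term xy: no divisor's leading term divides it; move 247/256xy to the remainder.
  leading term xz: no divisor's leading term divides it; move -119/256xz to the remainder.
  leading term x: no divisor's leading term divides it; move 3/32x to the remainder.
  remainder 247/256xy - 119/256xz + 3/32x ≠ 0; add h_4 = 247/256xy - 119/256xz + 3/32x to the basis.

S(f_1,f_3): lcm = xy^2. S = -3/4xz - 1/2x.
  leading term xz: no divisor's leading term divides it; move -3/4xz to the remainder.
  leading term x: no divisor's leading term divides it; move -1/2x to the remainder.
  remainder -3/4xz - 1/2x ≠ 0; add h_5 = -3/4xz - 1/2x to the basis.

S(f_2,h_4): lcm = xyz. S = 3/16xy + 119/247xz^2 - 1125/3952xz - x.
  leading term xy: subtract (48/247)·h_4 from 3/16xy + 119/247xz^2 - 1125/3952xz - x → 119/247xz^2 - 48/247xz - 503/494x
  leading term xz^2: subtract (-476/741z)·h_5 from 119/247xz^2 - 48/247xz - 503/494x → -382/741xz - 503/494x
  leading term xz: subtract (1528/2223)·h_5 from -382/741xz - 503/494x → -2999/4446x
  leading term x: no divisor's leading term divides it; move -2999/4446x to the remainder.
  remainder -2999/4446x ≠ 0; add h_6 = -2999/4446x to the basis.

The other S-polynomials (S(f_2,f_3), S(f_1,h_4), S(f_3,h_4), S(f_1,h_5), S(f_2,h_5), S(f_3,h_5), S(h_4,h_5), S(f_1,h_6), S(f_2,h_6), S(f_3,h_6), S(h_4,h_6), S(h_5,h_6)) all reduce to 0 modulo the current basis, so we have a Gröbner basis.
Inter-reduce: drop elements whose leading term is divisible by another's, tail-reduce, and make monic.
Reduced Gröbner basis: {x, yz + 3/16y - 3/16z - 1}.
Label its elements g_1 = x, g_2 = yz + 3/16y - 3/16z - 1.

Reduce p = 3xy modulo G:
  leading term xy: subtract (3y)·g_1 from 3xy → 0
  normal form = 0.
Since the normal form is 0, p ∈ I.

The remainder on division by a Gröbner basis is unique — it is the normal form.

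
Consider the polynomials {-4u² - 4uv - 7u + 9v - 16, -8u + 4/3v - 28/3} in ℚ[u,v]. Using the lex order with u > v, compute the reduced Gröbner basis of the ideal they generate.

This is the nonlinear analogue of row-reducing a linear system.

f_1 = -4u² - 4uv - 7u + 9v - 16, LT = u².
f_2 = -8u + 4/3v - 28/3, LT = u.

S(f_1,f_2): lcm = u². S = 7/6uv + 7/12u - 9/4v + 4.
  leading term uv: subtract (-7/48v)·f_2 from 7/6uv + 7/12u - 9/4v + 4 → 7/12u + 7/36v² - 65/18v + 4
  leading term u: subtract (-7/96)·f_2 from 7/12u + 7/36v² - 65/18v + 4 → 7/36v² - 253/72v + 239/72
  leading term v²: no divisor's leading term divides it; move 7/36v² to the remainder.
  leading term v: no divisor's leading term divides it; move -253/72v to the remainder.
  leading term 1: no divisor's leading term divides it; move 239/72 to the remainder.
  remainder 7/36v² - 253/72v + 239/72 ≠ 0; add g_3 = 7/36v² - 253/72v + 239/72 to the basis.

S(f_1,g_3): leading monomials are coprime, so the S-polynomial reduces to 0 (Buchberger's first criterion).
S(f_2,g_3): leading monomials are coprime, so the S-polynomial reduces to 0 (Buchberger's first criterion).
Every S-polynomial of the final basis reduces to 0, so we have a Gröbner basis.
Inter-reduce: drop elements whose leading term is divisible by another's, tail-reduce, and make monic.

G = {u - ⅙v + 7/6, v² - 253/14v + 239/14}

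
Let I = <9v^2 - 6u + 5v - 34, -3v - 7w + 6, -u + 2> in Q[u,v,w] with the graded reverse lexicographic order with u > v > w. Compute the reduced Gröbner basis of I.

This is the nonlinear analogue of row-reducing a linear system.

f_1 = 9v^2 - 6u + 5v - 34, LT = v^2.
f_2 = -3v - 7w + 6, LT = v.
f_3 = -u + 2, LT = u.

S(f_1,f_2): lcm = v^2. S = -7/3vw - 2/3u + 23/9v - 34/9.
  reduce S modulo (f_1, f_2, f_3):
  remainder 49/9w^2 - 287/27w ≠ 0; add g_4 = 49/9w^2 - 287/27w to the basis.

The other S-polynomials (S(f_1,f_3), S(f_2,f_3), S(f_1,g_4), S(f_2,g_4), S(f_3,g_4)) all reduce to 0 modulo the current basis, so we have a Gröbner basis.
Inter-reduce: drop elements whose leading term is divisible by another's, tail-reduce, and make monic.

G = {w^2 - 41/21w, u - 2, v + 7/3w - 2}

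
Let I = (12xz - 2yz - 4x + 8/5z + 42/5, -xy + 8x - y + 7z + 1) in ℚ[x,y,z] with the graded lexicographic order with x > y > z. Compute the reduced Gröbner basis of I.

f_1 = 12xz - 2yz - 4x + 8/5z + 42/5, LT = xz.
f_2 = -xy + 8x - y + 7z + 1, LT = xy.

S(f_1,f_2): lcm = xyz. S = -⅙y²z - ⅓xy + 8xz - 13/15yz + 7z² + 7/10y + z.
  leading term y²z: no divisor's leading term divides it; move -⅙y²z to the remainder.
  leading term xy: subtract (⅓)·f_2 from -⅓xy + 8xz - 13/15yz + 7z² + 7/10y + z → 8xz - 13/15yz + 7z² - 8/3x + 31/30y - 4/3z - ⅓
  leading term xz: subtract (⅔)·f_1 from 8xz - 13/15yz + 7z² - 8/3x + 31/30y - 4/3z - ⅓ → 7/15yz + 7z² + 31/30y - 12/5z - 89/15
  leading term yz: no divisor's leading term divides it; move 7/15yz to the remainder.
  leading term z²: no divisor's leading term divides it; move 7z² to the remainder.
  leading term y: no divisor's leading term divides it; move 31/30y to the remainder.
  leading term z: no divisor's leading term divides it; move -12/5z to the remainder.
  leading term 1: no divisor's leading term divides it; move -89/15 to the remainder.
  remainder -⅙y²z + 7/15yz + 7z² + 31/30y - 12/5z - 89/15 ≠ 0; add g_3 = -⅙y²z + 7/15yz + 7z² + 31/30y - 12/5z - 89/15 to the basis.

The other S-polynomials (S(f_1,g_3), S(f_2,g_3)) all reduce to 0 modulo the current basis, so we have a Gröbner basis.

G = {y²z - 14/5yz - 42z² - 31/5y + 72/5z + 178/5, xy - 8x + y - 7z - 1, xz - ⅙yz - ⅓x + 2/15z + 7/10}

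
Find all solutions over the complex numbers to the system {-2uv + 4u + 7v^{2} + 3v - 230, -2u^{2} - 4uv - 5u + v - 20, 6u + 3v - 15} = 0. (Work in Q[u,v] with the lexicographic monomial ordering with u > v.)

{(5, -5)}

Compute a lex Gröbner basis by Buchberger's algorithm.
f_1 = -2uv + 4u + 7v^{2} + 3v - 230, LT = uv.
f_2 = -2u^{2} - 4uv - 5u + v - 20, LT = u^{2}.
f_3 = 6u + 3v - 15, LT = u.

S(f_1,f_2): lcm = u^{2}v. S = -2u^{2} - \tfrac{11}{2}uv^{2} - 4uv + 115u + \tfrac{1}{2}v^{2} - 10v.
  leading term u^{2}: subtract (1)·f_2 from -2u^{2} - \tfrac{11}{2}uv^{2} - 4uv + 115u + \tfrac{1}{2}v^{2} - 10v → -\tfrac{11}{2}uv^{2} + 120u + \tfrac{1}{2}v^{2} - 11v + 20
  leading term uv^{2}: subtract (\tfrac{11}{4}v)·f_1 from -\tfrac{11}{2}uv^{2} + 120u + \tfrac{1}{2}v^{2} - 11v + 20 → -11uv + 120u - \tfrac{77}{4}v^{3} - \tfrac{31}{4}v^{2} + \tfrac{1243}{2}v + 20
  leading term uv: subtract (\tfrac{11}{2})·f_1 from -11uv + 120u - \tfrac{77}{4}v^{3} - \tfrac{31}{4}v^{2} + \tfrac{1243}{2}v + 20 → 98u - \tfrac{77}{4}v^{3} - \tfrac{185}{4}v^{2} + 605v + 1285
  leading term u: subtract (\tfrac{49}{3})·f_3 from 98u - \tfrac{77}{4}v^{3} - \tfrac{185}{4}v^{2} + 605v + 1285 → -\tfrac{77}{4}v^{3} - \tfrac{185}{4}v^{2} + 556v + 1530
  leading term v^{3}: no divisor's leading term divides it; move -\tfrac{77}{4}v^{3} to the remainder.
  leading term v^{2}: no divisor's leading term divides it; move -\tfrac{185}{4}v^{2} to the remainder.
  leading term v: no divisor's leading term divides it; move 556v to the remainder.
  leading term 1: no divisor's leading term divides it; move 1530 to the remainder.
  remainder -\tfrac{77}{4}v^{3} - \tfrac{185}{4}v^{2} + 556v + 1530 ≠ 0; add h_4 = -\tfrac{77}{4}v^{3} - \tfrac{185}{4}v^{2} + 556v + 1530 to the basis.

S(f_1,f_3): lcm = uv. S = -2u - 4v^{2} + v + 115.
  leading term u: subtract (-\tfrac{1}{3})·f_3 from -2u - 4v^{2} + v + 115 → -4v^{2} + 2v + 110
  leading term v^{2}: no divisor's leading term divides it; move -4v^{2} to the remainder.
  leading term v: no divisor's leading term divides it; move 2v to the remainder.
  leading term 1: no divisor's leading term divides it; move 110 to the remainder.
  remainder -4v^{2} + 2v + 110 ≠ 0; add h_5 = -4v^{2} + 2v + 110 to the basis.

S(f_2,f_3): lcm = u^{2}. S = \tfrac{3}{2}uv + 5u - \tfrac{1}{2}v + 10.
  leading term uv: subtract (-\tfrac{3}{4})·f_1 from \tfrac{3}{2}uv + 5u - \tfrac{1}{2}v + 10 → 8u + \tfrac{21}{4}v^{2} + \tfrac{7}{4}v - \tfrac{325}{2}
  leading term u: subtract (\tfrac{4}{3})·f_3 from 8u + \tfrac{21}{4}v^{2} + \tfrac{7}{4}v - \tfrac{325}{2} → \tfrac{21}{4}v^{2} - \tfrac{9}{4}v - \tfrac{285}{2}
  leading term v^{2}: subtract (-\tfrac{21}{16})·h_5 from \tfrac{21}{4}v^{2} - \tfrac{9}{4}v - \tfrac{285}{2} → \tfrac{3}{8}v + \tfrac{15}{8}
  leading term v: no divisor's leading term divides it; move \tfrac{3}{8}v to the remainder.
  leading term 1: no divisor's leading term divides it; move \tfrac{15}{8} to the remainder.
  remainder \tfrac{3}{8}v + \tfrac{15}{8} ≠ 0; add h_6 = \tfrac{3}{8}v + \tfrac{15}{8} to the basis.

The other S-polynomials (S(f_1,h_4), S(f_2,h_4), S(f_3,h_4), S(f_1,h_5), S(f_2,h_5), S(f_3,h_5), S(h_4,h_5), S(f_1,h_6), S(f_2,h_6), S(f_3,h_6), S(h_4,h_6), S(h_5,h_6)) all reduce to 0 modulo the current basis, so we have a Gröbner basis.
Inter-reduce: drop elements whose leading term is divisible by another's, tail-reduce, and make monic.
Reduced Gröbner basis: {u - 5, v + 5}.

Elimination: the polynomial v + 5 lies in the elimination ideal for v, so v ∈ {-5}. For each such v, the remaining basis elements (now univariate) give the rest of the solution.
  v = -5: the earlier basis element becomes u - 5 = 0, giving u = 5 — point (5, -5).
Each listed point satisfies every original equation (direct substitution).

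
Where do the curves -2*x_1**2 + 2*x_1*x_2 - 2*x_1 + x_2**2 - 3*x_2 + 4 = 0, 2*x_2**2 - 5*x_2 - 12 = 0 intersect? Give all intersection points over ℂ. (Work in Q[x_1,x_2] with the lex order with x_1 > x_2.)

{(-5/4 + sqrt(111)/4, -3/2), (-sqrt(111)/4 - 5/4, -3/2), (-1, 4), (4, 4)}

Compute a lex Gröbner basis by Buchberger's algorithm.
f_1 = -2*x_1**2 + 2*x_1*x_2 - 2*x_1 + x_2**2 - 3*x_2 + 4, LT = x_1**2.
f_2 = 2*x_2**2 - 5*x_2 - 12, LT = x_2**2.

The S-polynomials (S(f_1,f_2)) all reduce to 0 modulo the current basis, so we have a Gröbner basis.
Inter-reduce: drop elements whose leading term is divisible by another's, tail-reduce, and make monic.
Reduced Gröbner basis: {x_1**2 - x_1*x_2 + x_1 + 1/4*x_2 - 5, x_2**2 - 5/2*x_2 - 6}.

A lex Gröbner basis eliminates variables successively. Here x_2**2 - 5/2*x_2 - 6 depends only on x_2, with roots {-3/2, 4}; lifting each root through the earlier basis elements recovers the full solutions.
  x_2 = -3/2: the earlier basis element becomes x_1**2 + 5/2*x_1 - 43/8 = 0, giving x_1 = -5/4 + sqrt(111)/4, -sqrt(111)/4 - 5/4 — points (-5/4 + sqrt(111)/4, -3/2), (-sqrt(111)/4 - 5/4, -3/2).
  x_2 = 4: the earlier basis element becomes x_1**2 - 3*x_1 - 4 = 0, giving x_1 = -1, 4 — points (-1, 4), (4, 4).
Each listed point satisfies every original equation (direct substitution).
Zero-dimensionality of the ideal guarantees finitely many solutions over ℂ.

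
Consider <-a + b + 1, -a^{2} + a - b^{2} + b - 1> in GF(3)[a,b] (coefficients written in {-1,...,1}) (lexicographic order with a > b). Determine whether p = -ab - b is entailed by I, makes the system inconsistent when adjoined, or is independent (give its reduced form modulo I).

-ab - b is independent of I; its normal form modulo I is b - 1.

First compute the reduced Gröbner basis of I by Buchberger's algorithm.
f_1 = -a + b + 1, LT = a.
f_2 = -a^{2} + a - b^{2} + b - 1, LT = a^{2}.

S(f_1,f_2): lcm = a^{2}. S = -ab - b^{2} + b - 1.
  leading term ab: subtract (b)·f_1 from -ab - b^{2} + b - 1 → b^{2} - 1
  leading term b^{2}: no divisor's leading term divides it; move b^{2} to the remainder.
  leading term 1: no divisor's leading term divides it; move -1 to the remainder.
  remainder b^{2} - 1 ≠ 0; add h_3 = b^{2} - 1 to the basis.

The other S-polynomials (S(f_1,h_3), S(f_2,h_3)) all reduce to 0 modulo the current basis, so we have a Gröbner basis.
Inter-reduce: drop elements whose leading term is divisible by another's, tail-reduce, and make monic.
Reduced Gröbner basis: {a - b - 1, b^{2} - 1}.
Label its elements g_1 = a - b - 1, g_2 = b^{2} - 1.

Reduce p = -ab - b modulo G:
  leading term ab: subtract (-b)·g_1 from -ab - b → -b^{2} + b
  leading term b^{2}: subtract (-1)·g_2 from -b^{2} + b → b - 1
  leading term b: no divisor's leading term divides it; move b to the remainder.
  leading term 1: no divisor's leading term divides it; move -1 to the remainder.
  normal form = b - 1.
The normal form is nonzero, so p ∉ I. Since p minus its normal form lies in I, I + (p) = I + (r) where r = b - 1; decide whether this ideal is the whole ring.
Run Buchberger on G together with r (pairs among the g_i already reduce to 0 since G is a Gröbner basis):
g_1 = a - b - 1, LT = a.
g_2 = b^{2} - 1, LT = b^{2}.
r = b - 1, LT = b.

The S-polynomials (S(g_1,g_2), S(g_1,r), S(g_2,r)) all reduce to 0 modulo the current basis, so we have a Gröbner basis.
Inter-reduce: drop elements whose leading term is divisible by another's, tail-reduce, and make monic.
Reduced Gröbner basis: {a + 1, b - 1}.
The reduced Gröbner basis of I + (p) is {a + 1, b - 1} ≠ {1}, a proper ideal, so the enlarged system stays consistent: p is independent of I, with normal form b - 1.

Ideal membership is decidable via reduction modulo a Gröbner basis.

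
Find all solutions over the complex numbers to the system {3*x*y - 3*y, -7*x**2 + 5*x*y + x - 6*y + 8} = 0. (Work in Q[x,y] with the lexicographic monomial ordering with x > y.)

Compute a lex Gröbner basis by Buchberger's algorithm.
f_1 = 3*x*y - 3*y, LT = x*y.
f_2 = -7*x**2 + 5*x*y + x - 6*y + 8, LT = x**2.

S(f_1,f_2): lcm = x**2*y. S = 5/7*x*y**2 - 6/7*x*y - 6/7*y**2 + 8/7*y.
  leading term x*y**2: subtract (5/21*y)·f_1 from 5/7*x*y**2 - 6/7*x*y - 6/7*y**2 + 8/7*y → -6/7*x*y - 1/7*y**2 + 8/7*y
  leading term x*y: subtract (-2/7)·f_1 from -6/7*x*y - 1/7*y**2 + 8/7*y → -1/7*y**2 + 2/7*y
  leading term y**2: no divisor's leading term divides it; move -1/7*y**2 to the remainder.
  leading term y: no divisor's leading term divides it; move 2/7*y to the remainder.
  remainder -1/7*y**2 + 2/7*y ≠ 0; add h_3 = -1/7*y**2 + 2/7*y to the basis.

The other S-polynomials (S(f_1,h_3), S(f_2,h_3)) all reduce to 0 modulo the current basis, so we have a Gröbner basis.
Inter-reduce: drop elements whose leading term is divisible by another's, tail-reduce, and make monic.
Reduced Gröbner basis: {x**2 - 1/7*x + 1/7*y - 8/7, x*y - y, y**2 - 2*y}.

Since the basis is lex-ordered, y**2 - 2*y is univariate in y. Its roots are {0, 2}. Back-substituting each root into the other basis elements fixes the other coordinates.
  y = 0: the earlier basis element becomes x**2 - 1/7*x - 8/7 = 0, giving x = -1, 8/7 — points (-1, 0), (8/7, 0).
  y = 2: the earlier basis elements become x**2 - 1/7*x - 6/7 = 0; 2*x - 2 = 0, giving x = 1 — point (1, 2).
Substituting each solution back into the original system confirms all equations vanish.

{(-1, 0), (8/7, 0), (1, 2)}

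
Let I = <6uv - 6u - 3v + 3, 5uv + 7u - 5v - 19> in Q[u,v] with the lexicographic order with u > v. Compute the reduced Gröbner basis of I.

Buchberger's algorithm terminates because the ascending chain of leading-term ideals stabilizes.

f_1 = 6uv - 6u - 3v + 3, LT = uv.
f_2 = 5uv + 7u - 5v - 19, LT = uv.

S(f_1,f_2): lcm = uv. S = -12/5u + 1/2v + 43/10.
  leading term u: no divisor's leading term divides it; move -12/5u to the remainder.
  leading term v: no divisor's leading term divides it; move 1/2v to the remainder.
  leading term 1: no divisor's leading term divides it; move 43/10 to the remainder.
  remainder -12/5u + 1/2v + 43/10 ≠ 0; add g_3 = -12/5u + 1/2v + 43/10 to the basis.

S(f_1,g_3): lcm = uv. S = -u + 5/24v^2 + 31/24v + 1/2.
  leading term u: subtract (5/12)·g_3 from -u + 5/24v^2 + 31/24v + 1/2 → 5/24v^2 + 13/12v - 31/24
  leading term v^2: no divisor's leading term divides it; move 5/24v^2 to the remainder.
  leading term v: no divisor's leading term divides it; move 13/12v to the remainder.
  leading term 1: no divisor's leading term divides it; move -31/24 to the remainder.
  remainder 5/24v^2 + 13/12v - 31/24 ≠ 0; add g_4 = 5/24v^2 + 13/12v - 31/24 to the basis.

The other S-polynomials (S(f_2,g_3), S(f_1,g_4), S(f_2,g_4), S(g_3,g_4)) all reduce to 0 modulo the current basis, so we have a Gröbner basis.
Inter-reduce: drop elements whose leading term is divisible by another's, tail-reduce, and make monic.

G = {u - 5/24v - 43/24, v^2 + 26/5v - 31/5}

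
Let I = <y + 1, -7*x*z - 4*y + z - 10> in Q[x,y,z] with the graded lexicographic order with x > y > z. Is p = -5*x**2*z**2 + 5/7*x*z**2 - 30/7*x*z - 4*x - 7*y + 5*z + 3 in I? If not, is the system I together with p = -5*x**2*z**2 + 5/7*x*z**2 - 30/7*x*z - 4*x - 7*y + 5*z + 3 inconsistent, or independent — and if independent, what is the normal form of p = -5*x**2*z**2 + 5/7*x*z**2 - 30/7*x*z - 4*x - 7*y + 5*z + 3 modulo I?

-5*x**2*z**2 + 5/7*x*z**2 - 30/7*x*z - 4*x - 7*y + 5*z + 3 is independent of I; its normal form modulo I is -4*x + 5*z + 10.

First compute the reduced Gröbner basis of I by Buchberger's algorithm.
f_1 = y + 1, LT = y.
f_2 = -7*x*z - 4*y + z - 10, LT = x*z.

The S-polynomials (S(f_1,f_2)) all reduce to 0 modulo the current basis, so we have a Gröbner basis.
Inter-reduce: drop elements whose leading term is divisible by another's, tail-reduce, and make monic.
Reduced Gröbner basis: {x*z - 1/7*z + 6/7, y + 1}.
Label its elements g_1 = x*z - 1/7*z + 6/7, g_2 = y + 1.

Reduce p = -5*x**2*z**2 + 5/7*x*z**2 - 30/7*x*z - 4*x - 7*y + 5*z + 3 modulo G:
  leading term x**2*z**2: subtract (-5*x*z)·g_1 from -5*x**2*z**2 + 5/7*x*z**2 - 30/7*x*z - 4*x - 7*y + 5*z + 3 → -4*x - 7*y + 5*z + 3
  leading term x: no divisor's leading term divides it; move -4*x to the remainder.
  leading term y: subtract (-7)·g_2 from -7*y + 5*z + 3 → 5*z + 10
  leading term z: no divisor's leading term divides it; move 5*z to the remainder.
  leading term 1: no divisor's leading term divides it; move 10 to the remainder.
  normal form = -4*x + 5*z + 10.
The normal form is nonzero, so p ∉ I. Since p minus its normal form lies in I, I + (p) = I + (r) where r = -4*x + 5*z + 10; decide whether this ideal is the whole ring.
Run Buchberger on G together with r (pairs among the g_i already reduce to 0 since G is a Gröbner basis):
g_1 = x*z - 1/7*z + 6/7, LT = x*z.
g_2 = y + 1, LT = y.
r = -4*x + 5*z + 10, LT = x.

S(g_1,r): lcm = x*z. S = 5/4*z**2 + 33/14*z + 6/7.
  reduce S modulo (g_1, g_2, r):
  remainder 5/4*z**2 + 33/14*z + 6/7 ≠ 0; add m_4 = 5/4*z**2 + 33/14*z + 6/7 to the basis.

The other S-polynomials (S(g_1,g_2), S(g_2,r), S(g_1,m_4), S(g_2,m_4), S(r,m_4)) all reduce to 0 modulo the current basis, so we have a Gröbner basis.
Inter-reduce: drop elements whose leading term is divisible by another's, tail-reduce, and make monic.
Reduced Gröbner basis: {z**2 + 66/35*z + 24/35, x - 5/4*z - 5/2, y + 1}.
The reduced Gröbner basis of I + (p) is {z**2 + 66/35*z + 24/35, x - 5/4*z - 5/2, y + 1} ≠ {1}, a proper ideal, so the enlarged system stays consistent: p is independent of I, with normal form -4*x + 5*z + 10.

The remainder on division by a Gröbner basis is unique — it is the normal form.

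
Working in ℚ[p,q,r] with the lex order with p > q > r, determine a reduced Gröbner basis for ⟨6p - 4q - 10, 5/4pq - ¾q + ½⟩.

G = {p - ⅔q - 5/3, q² + 8/5q + ⅗}

f_1 = 6p - 4q - 10, LT = p.
f_2 = 5/4pq - ¾q + ½, LT = pq.

S(f_1,f_2): lcm = pq. S = -⅔q² - 16/15q - ⅖.
  reduce S modulo (f_1, f_2):
  remainder -⅔q² - 16/15q - ⅖ ≠ 0; add g_3 = -⅔q² - 16/15q - ⅖ to the basis.

The other S-polynomials (S(f_1,g_3), S(f_2,g_3)) all reduce to 0 modulo the current basis, so we have a Gröbner basis.
Inter-reduce: drop elements whose leading term is divisible by another's, tail-reduce, and make monic.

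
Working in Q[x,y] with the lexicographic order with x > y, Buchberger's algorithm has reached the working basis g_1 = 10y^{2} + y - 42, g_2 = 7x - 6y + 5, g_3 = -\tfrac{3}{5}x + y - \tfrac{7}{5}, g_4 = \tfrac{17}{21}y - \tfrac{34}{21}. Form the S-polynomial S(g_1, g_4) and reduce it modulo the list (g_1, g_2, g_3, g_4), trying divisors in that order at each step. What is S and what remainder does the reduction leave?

S(g_1, g_4) = \tfrac{21}{10}y - \tfrac{21}{5}; remainder on division = 0.

lcm(LM(g_1), LM(g_4)) = y^{2}.
S = (lcm/LT(g_1))·g_1 − (lcm/LT(g_4))·g_4 = \tfrac{21}{10}y - \tfrac{21}{5}.
Reduce S modulo (g_1, g_2, g_3, g_4) in that order:
  leading term y: subtract (\tfrac{441}{170})·g_4 from \tfrac{21}{10}y - \tfrac{21}{5} → 0
The remainder is 0, so this S-polynomial contributes no new basis element.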